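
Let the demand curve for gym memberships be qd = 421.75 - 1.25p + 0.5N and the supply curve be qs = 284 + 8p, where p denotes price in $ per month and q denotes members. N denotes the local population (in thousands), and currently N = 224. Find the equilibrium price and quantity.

p* = 27, q* = 500

With N = 224, demand is qd = 533.75 - 1.25p.
Equating demand and supply, 533.75 - 1.25p = 284 + 8p gives 9.25p = 249.75, so p* = 27.
Substitute back: q* = 533.75 - 1.25(27) = 500.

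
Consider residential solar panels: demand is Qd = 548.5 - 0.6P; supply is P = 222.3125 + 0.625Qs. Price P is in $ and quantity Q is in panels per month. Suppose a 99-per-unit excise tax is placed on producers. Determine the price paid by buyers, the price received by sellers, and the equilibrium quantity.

In direct form, Qs = -355.7 + 1.6P.
With a tax of 99 on producers, they supply based on the net price P_s = P_b - 99, so Qs = -514.1 + 1.6P_b.
Equate demand and the shifted supply: 548.5 - 0.6P_b = -514.1 + 1.6P_b, giving 2.2P_b = 1062.6, so P_b = 483.
Then P_s = 483 - 99 = 384 and Q = 548.5 - 0.6(483) = 258.7.

P_b = 483, P_s = 384, Q = 258.7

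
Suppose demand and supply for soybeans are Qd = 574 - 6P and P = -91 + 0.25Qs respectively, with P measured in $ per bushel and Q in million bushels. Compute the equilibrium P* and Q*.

P* = 21, Q* = 448

Rewriting in direct form: Qs = 364 + 4P.
At equilibrium Qd = Qs, so 574 - 6P = 364 + 4P; collecting terms, 210 = 10P and P* = 21.
Plugging P* into demand: Q* = 574 - 6(21) = 448.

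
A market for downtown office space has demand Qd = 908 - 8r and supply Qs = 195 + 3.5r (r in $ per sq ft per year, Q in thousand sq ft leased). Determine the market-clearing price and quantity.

Set Qd = Qs: 908 - 8r = 195 + 3.5r, so 713 = 11.5r and r* = 62.
Substitute back: Q* = 908 - 8(62) = 412.

r* = 62, Q* = 412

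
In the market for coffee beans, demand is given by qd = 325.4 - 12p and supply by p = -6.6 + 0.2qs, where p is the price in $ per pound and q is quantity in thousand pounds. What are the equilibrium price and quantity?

p* = 17.2, q* = 119

Rewriting in direct form: qs = 33 + 5p.
The market clears where 325.4 - 12p = 33 + 5p. Rearranging, 17p = 292.4, hence p* = 17.2.
Substitute back: q* = 325.4 - 12(17.2) = 119.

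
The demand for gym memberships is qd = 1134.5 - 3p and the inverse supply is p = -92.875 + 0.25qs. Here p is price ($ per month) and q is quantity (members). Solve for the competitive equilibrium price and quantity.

p* = 109, q* = 807.5

Solving each curve for q: qs = 371.5 + 4p.
At equilibrium qd = qs, so 1134.5 - 3p = 371.5 + 4p; collecting terms, 763 = 7p and p* = 109.
Plugging p* into demand: q* = 1134.5 - 3(109) = 807.5.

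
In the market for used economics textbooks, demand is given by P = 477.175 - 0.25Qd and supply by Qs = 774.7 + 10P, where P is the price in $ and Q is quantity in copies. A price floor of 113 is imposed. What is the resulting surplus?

Inverting to quantity form: Qd = 1908.7 - 4P.
At P = 113: Qd = 1456.7 and Qs = 1904.7.
Surplus = Qs - Qd = 1904.7 - 1456.7 = 448.

Surplus = 448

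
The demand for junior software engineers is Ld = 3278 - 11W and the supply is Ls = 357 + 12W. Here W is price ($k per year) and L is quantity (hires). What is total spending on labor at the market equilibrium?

Total spending on labor = 238887

The market clears where 3278 - 11W = 357 + 12W. Rearranging, 23W = 2921, hence W* = 127.
Then L* = 3278 - 11(127) = 1881.
Total spending on labor = W* × L* = 127 × 1881 = 238887.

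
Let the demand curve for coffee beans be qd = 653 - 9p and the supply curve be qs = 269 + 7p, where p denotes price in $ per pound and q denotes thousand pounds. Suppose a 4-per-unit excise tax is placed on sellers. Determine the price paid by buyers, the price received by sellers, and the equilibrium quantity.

p_b = 25.75, p_s = 21.75, q = 421.25

Sellers keep p_s = p_b - 4 per unit, so supply in terms of the buyer price is qs = 241 + 7p_b.
Equate demand and the shifted supply: 653 - 9p_b = 241 + 7p_b, giving 16p_b = 412, so p_b = 25.75.
So p_s = 21.75 and the quantity traded is q = 653 - 9(25.75) = 421.25.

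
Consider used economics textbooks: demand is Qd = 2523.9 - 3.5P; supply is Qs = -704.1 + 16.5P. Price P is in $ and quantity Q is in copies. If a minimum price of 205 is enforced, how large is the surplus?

With P fixed at 205, quantity demanded is 1806.4 and quantity supplied is 2678.4.
Surplus = Qs - Qd = 2678.4 - 1806.4 = 872.

Surplus = 872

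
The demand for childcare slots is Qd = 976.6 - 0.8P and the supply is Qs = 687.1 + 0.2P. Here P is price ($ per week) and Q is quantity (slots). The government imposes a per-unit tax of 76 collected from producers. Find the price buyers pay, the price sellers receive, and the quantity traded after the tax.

P_b = 304.7, P_s = 228.7, Q = 732.84

With a tax of 76 on producers, they supply based on the net price P_s = P_b - 76, so Qs = 671.9 + 0.2P_b.
Set Qd = Qs: 976.6 - 0.8P_b = 671.9 + 0.2P_b, so 304.7 = P_b and P_b = 304.7.
Then P_s = 304.7 - 76 = 228.7 and Q = 976.6 - 0.8(304.7) = 732.84.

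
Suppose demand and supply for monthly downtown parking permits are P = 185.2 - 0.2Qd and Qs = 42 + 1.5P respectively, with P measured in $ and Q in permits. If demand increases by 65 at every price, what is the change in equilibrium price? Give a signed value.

Inverting to quantity form: Qd = 926 - 5P.
Equating demand and supply, 926 - 5P = 42 + 1.5P gives 6.5P = 884, so P* = 136.
Then Q* = 926 - 5(136) = 246.
After the shift, demand is Qd = 991 - 5P.
New equilibrium: 949 = 6.5P, so P = 146 and Q = 261.
ΔP = 146 - 136 = 10.

ΔP = 10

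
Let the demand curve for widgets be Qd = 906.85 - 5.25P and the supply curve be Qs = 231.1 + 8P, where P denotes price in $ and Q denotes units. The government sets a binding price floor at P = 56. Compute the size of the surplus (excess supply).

Surplus = 66.25

Evaluating both curves at the floor price 56 gives Qd = 612.85, Qs = 679.1.
Surplus = Qs - Qd = 679.1 - 612.85 = 66.25.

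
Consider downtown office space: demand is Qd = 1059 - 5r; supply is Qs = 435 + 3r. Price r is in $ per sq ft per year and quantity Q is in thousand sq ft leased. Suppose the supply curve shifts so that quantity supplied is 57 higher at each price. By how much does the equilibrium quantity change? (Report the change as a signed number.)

The market clears where 1059 - 5r = 435 + 3r. Rearranging, 8r = 624, hence r* = 78.
Then Q* = 1059 - 5(78) = 669.
After the shift, supply is Qs = 492 + 3r.
Re-solving, 8r = 567 gives r = 70.875 and Q = 704.625.
ΔQ = 704.625 - 669 = 35.625.

ΔQ = 35.625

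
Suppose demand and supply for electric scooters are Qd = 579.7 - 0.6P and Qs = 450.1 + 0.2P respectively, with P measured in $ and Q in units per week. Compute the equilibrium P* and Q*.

At equilibrium Qd = Qs, so 579.7 - 0.6P = 450.1 + 0.2P; collecting terms, 129.6 = 0.8P and P* = 162.
Then Q* = 579.7 - 0.6(162) = 482.5.

P* = 162, Q* = 482.5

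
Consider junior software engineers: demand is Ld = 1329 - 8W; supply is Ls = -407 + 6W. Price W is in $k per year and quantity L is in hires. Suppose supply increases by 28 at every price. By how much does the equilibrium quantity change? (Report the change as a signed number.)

ΔL = 16

At equilibrium Ld = Ls, so 1329 - 8W = -407 + 6W; collecting terms, 1736 = 14W and W* = 124.
Substitute back: L* = 1329 - 8(124) = 337.
After the shift, supply is Ls = -379 + 6W.
New equilibrium: 1708 = 14W, so W = 122 and L = 353.
ΔL = 353 - 337 = 16.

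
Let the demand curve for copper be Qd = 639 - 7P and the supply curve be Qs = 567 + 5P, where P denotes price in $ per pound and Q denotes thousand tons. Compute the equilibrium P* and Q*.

P* = 6, Q* = 597

The market clears where 639 - 7P = 567 + 5P. Rearranging, 12P = 72, hence P* = 6.
Plugging P* into demand: Q* = 639 - 7(6) = 597.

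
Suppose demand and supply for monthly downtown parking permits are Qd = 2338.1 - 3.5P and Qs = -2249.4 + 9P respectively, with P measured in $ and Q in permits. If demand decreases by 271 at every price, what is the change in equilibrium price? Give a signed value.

Set Qd = Qs: 2338.1 - 3.5P = -2249.4 + 9P, so 4587.5 = 12.5P and P* = 367.
Plugging P* into demand: Q* = 2338.1 - 3.5(367) = 1053.6.
After the shift, demand is Qd = 2067.1 - 3.5P.
Re-solving, 12.5P = 4316.5 gives P = 345.32 and Q = 858.48.
ΔP = 345.32 - 367 = -21.68.

ΔP = -21.68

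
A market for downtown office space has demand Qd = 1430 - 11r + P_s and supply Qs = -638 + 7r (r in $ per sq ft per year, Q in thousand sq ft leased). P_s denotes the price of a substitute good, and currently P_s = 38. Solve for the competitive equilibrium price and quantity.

With P_s = 38, demand is Qd = 1468 - 11r.
Set Qd = Qs: 1468 - 11r = -638 + 7r, so 2106 = 18r and r* = 117.
Substitute back: Q* = 1468 - 11(117) = 181.

r* = 117, Q* = 181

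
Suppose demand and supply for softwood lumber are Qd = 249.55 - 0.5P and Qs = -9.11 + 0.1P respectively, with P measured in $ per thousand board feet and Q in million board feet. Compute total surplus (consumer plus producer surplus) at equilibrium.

Total surplus = 6936

Set Qd = Qs: 249.55 - 0.5P = -9.11 + 0.1P, so 258.66 = 0.6P and P* = 431.1.
Then Q* = 249.55 - 0.5(431.1) = 34.
Demand choke price = 499.1; supply choke price = 91.1. CS = ½(499.1 - 431.1)(34) = 1156; PS = ½(431.1 - 91.1)(34) = 5780. Total surplus = 6936.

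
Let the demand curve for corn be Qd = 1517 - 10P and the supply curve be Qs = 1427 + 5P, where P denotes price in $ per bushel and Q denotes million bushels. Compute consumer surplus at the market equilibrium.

The market clears where 1517 - 10P = 1427 + 5P. Rearranging, 15P = 90, hence P* = 6.
Plugging P* into demand: Q* = 1517 - 10(6) = 1457.
Demand choke price (Qd = 0): P = 1517/10 = 151.7. Consumer surplus = ½ × (151.7 - 6) × 1457 = 106142.45.

Consumer surplus = 106142.45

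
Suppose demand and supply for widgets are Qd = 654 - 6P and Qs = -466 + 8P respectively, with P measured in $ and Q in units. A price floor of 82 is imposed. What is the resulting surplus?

Evaluating both curves at the floor price 82 gives Qd = 162, Qs = 190.
Surplus = Qs - Qd = 190 - 162 = 28.

Surplus = 28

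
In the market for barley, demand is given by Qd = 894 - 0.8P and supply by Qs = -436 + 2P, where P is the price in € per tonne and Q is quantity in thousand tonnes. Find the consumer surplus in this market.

At equilibrium Qd = Qs, so 894 - 0.8P = -436 + 2P; collecting terms, 1330 = 2.8P and P* = 475.
Plugging P* into demand: Q* = 894 - 0.8(475) = 514.
Demand choke price (Qd = 0): P = 894/0.8 = 1117.5. Consumer surplus = ½ × (1117.5 - 475) × 514 = 165122.5.

Consumer surplus = 165122.5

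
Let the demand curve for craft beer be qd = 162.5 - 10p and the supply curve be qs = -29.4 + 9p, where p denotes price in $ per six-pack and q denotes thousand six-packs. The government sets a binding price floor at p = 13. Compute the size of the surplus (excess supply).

Surplus = 55.1

With p fixed at 13, quantity demanded is 32.5 and quantity supplied is 87.6.
Surplus = qs - qd = 87.6 - 32.5 = 55.1.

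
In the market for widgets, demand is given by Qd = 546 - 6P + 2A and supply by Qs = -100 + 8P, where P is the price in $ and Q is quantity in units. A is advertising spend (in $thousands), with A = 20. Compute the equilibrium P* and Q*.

With A = 20, demand is Qd = 586 - 6P.
At equilibrium Qd = Qs, so 586 - 6P = -100 + 8P; collecting terms, 686 = 14P and P* = 49.
Then Q* = 586 - 6(49) = 292.

P* = 49, Q* = 292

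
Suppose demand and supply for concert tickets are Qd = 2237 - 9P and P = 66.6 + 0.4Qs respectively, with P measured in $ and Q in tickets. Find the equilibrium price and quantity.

Solving each curve for Q: Qs = -166.5 + 2.5P.
At equilibrium Qd = Qs, so 2237 - 9P = -166.5 + 2.5P; collecting terms, 2403.5 = 11.5P and P* = 209.
Then Q* = 2237 - 9(209) = 356.

P* = 209, Q* = 356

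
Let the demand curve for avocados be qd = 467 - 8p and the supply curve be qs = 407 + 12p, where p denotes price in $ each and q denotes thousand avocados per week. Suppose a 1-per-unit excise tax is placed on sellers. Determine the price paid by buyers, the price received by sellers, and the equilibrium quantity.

The tax drives a wedge p_b - p_s = 1. Substituting p_s = p_b - 1 into supply: qs = 395 + 12p_b.
Market clearing requires 467 - 8p_b = 395 + 12p_b; hence 72 = 20p_b and p_b = 3.6.
Then p_s = 3.6 - 1 = 2.6 and q = 467 - 8(3.6) = 438.2.

p_b = 3.6, p_s = 2.6, q = 438.2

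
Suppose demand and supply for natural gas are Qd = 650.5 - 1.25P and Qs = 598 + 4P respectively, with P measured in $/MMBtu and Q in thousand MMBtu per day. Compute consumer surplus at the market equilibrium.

The market clears where 650.5 - 1.25P = 598 + 4P. Rearranging, 5.25P = 52.5, hence P* = 10.
Then Q* = 650.5 - 1.25(10) = 638.
Demand choke price (Qd = 0): P = 650.5/1.25 = 520.4. Consumer surplus = ½ × (520.4 - 10) × 638 = 162817.6.

Consumer surplus = 162817.6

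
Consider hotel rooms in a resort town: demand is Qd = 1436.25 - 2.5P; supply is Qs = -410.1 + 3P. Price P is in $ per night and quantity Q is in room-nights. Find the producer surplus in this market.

Producer surplus = 59401.5

Equating demand and supply, 1436.25 - 2.5P = -410.1 + 3P gives 5.5P = 1846.35, so P* = 335.7.
Then Q* = 1436.25 - 2.5(335.7) = 597.
Supply choke price (Qs = 0): P = 136.7. Producer surplus = ½ × (335.7 - 136.7) × 597 = 59401.5.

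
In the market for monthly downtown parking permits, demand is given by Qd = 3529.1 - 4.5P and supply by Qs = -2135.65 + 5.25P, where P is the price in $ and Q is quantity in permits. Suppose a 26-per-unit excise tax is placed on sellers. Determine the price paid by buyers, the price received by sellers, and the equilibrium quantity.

With a tax of 26 on sellers, they supply based on the net price P_s = P_b - 26, so Qs = -2272.15 + 5.25P_b.
Market clearing requires 3529.1 - 4.5P_b = -2272.15 + 5.25P_b; hence 5801.25 = 9.75P_b and P_b = 595.
So P_s = 569 and the quantity traded is Q = 3529.1 - 4.5(595) = 851.6.

P_b = 595, P_s = 569, Q = 851.6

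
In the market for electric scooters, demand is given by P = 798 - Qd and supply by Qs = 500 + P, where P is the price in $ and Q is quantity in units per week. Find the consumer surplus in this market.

Consumer surplus = 210600.5

Solving each curve for Q: Qd = 798 - P.
The market clears where 798 - P = 500 + P. Rearranging, 2P = 298, hence P* = 149.
Plugging P* into demand: Q* = 798 - 149 = 649.
Demand choke price (Qd = 0): P = 798. Consumer surplus = ½ × (798 - 149) × 649 = 210600.5.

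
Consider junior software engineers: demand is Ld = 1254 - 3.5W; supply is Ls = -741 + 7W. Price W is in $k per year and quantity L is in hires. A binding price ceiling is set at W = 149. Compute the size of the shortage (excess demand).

At W = 149: Ld = 732.5 and Ls = 302.
Shortage = Ld - Ls = 732.5 - 302 = 430.5.

Shortage = 430.5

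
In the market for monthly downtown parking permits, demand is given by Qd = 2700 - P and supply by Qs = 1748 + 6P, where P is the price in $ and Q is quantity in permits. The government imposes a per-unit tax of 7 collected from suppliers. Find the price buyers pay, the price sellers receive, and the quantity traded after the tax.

P_b = 142, P_s = 135, Q = 2558

With a tax of 7 on suppliers, they supply based on the net price P_s = P_b - 7, so Qs = 1706 + 6P_b.
Market clearing requires 2700 - P_b = 1706 + 6P_b; hence 994 = 7P_b and P_b = 142.
So P_s = 135 and the quantity traded is Q = 2700 - 142 = 2558.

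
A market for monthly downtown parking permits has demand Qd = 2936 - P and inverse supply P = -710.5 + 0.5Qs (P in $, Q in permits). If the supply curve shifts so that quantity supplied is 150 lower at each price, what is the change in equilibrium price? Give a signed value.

ΔP = 50

In direct form, Qs = 1421 + 2P.
Equating demand and supply, 2936 - P = 1421 + 2P gives 3P = 1515, so P* = 505.
Substitute back: Q* = 2936 - 505 = 2431.
After the shift, supply is Qs = 1271 + 2P.
Re-solving, 3P = 1665 gives P = 555 and Q = 2381.
ΔP = 555 - 505 = 50.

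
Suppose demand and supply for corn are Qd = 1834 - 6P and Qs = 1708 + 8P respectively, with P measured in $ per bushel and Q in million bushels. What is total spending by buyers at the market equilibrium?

Equating demand and supply, 1834 - 6P = 1708 + 8P gives 14P = 126, so P* = 9.
Substitute back: Q* = 1834 - 6(9) = 1780.
Total spending by buyers = P* × Q* = 9 × 1780 = 16020.

Total spending by buyers = 16020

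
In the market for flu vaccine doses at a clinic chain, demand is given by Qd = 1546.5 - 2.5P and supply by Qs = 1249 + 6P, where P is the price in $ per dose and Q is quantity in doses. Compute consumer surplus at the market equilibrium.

Equating demand and supply, 1546.5 - 2.5P = 1249 + 6P gives 8.5P = 297.5, so P* = 35.
Substitute back: Q* = 1546.5 - 2.5(35) = 1459.
Demand choke price (Qd = 0): P = 1546.5/2.5 = 618.6. Consumer surplus = ½ × (618.6 - 35) × 1459 = 425736.2.

Consumer surplus = 425736.2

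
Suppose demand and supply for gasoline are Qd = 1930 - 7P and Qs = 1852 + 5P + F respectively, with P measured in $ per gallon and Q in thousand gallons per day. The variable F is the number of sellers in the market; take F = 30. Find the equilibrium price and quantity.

With F = 30, supply is Qs = 1882 + 5P.
The market clears where 1930 - 7P = 1882 + 5P. Rearranging, 12P = 48, hence P* = 4.
Plugging P* into demand: Q* = 1930 - 7(4) = 1902.

P* = 4, Q* = 1902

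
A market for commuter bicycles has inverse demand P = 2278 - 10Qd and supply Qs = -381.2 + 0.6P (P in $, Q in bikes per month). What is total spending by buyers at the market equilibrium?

Inverting to quantity form: Qd = 227.8 - 0.1P.
Equating demand and supply, 227.8 - 0.1P = -381.2 + 0.6P gives 0.7P = 609, so P* = 870.
Plugging P* into demand: Q* = 227.8 - 0.1(870) = 140.8.
Total spending by buyers = P* × Q* = 870 × 140.8 = 122496.

Total spending by buyers = 122496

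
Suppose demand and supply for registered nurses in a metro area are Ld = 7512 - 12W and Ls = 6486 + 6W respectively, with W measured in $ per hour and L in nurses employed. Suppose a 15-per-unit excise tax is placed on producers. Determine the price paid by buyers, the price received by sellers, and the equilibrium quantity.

Producers keep W_s = W_b - 15 per unit, so supply in terms of the buyer price is Ls = 6396 + 6W_b.
Equate demand and the shifted supply: 7512 - 12W_b = 6396 + 6W_b, giving 18W_b = 1116, so W_b = 62.
So W_s = 47 and the quantity traded is L = 7512 - 12(62) = 6768.

W_b = 62, W_s = 47, L = 6768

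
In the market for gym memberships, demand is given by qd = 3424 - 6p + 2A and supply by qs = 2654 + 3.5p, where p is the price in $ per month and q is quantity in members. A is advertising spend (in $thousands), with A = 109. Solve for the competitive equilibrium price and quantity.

With A = 109, demand is qd = 3642 - 6p.
Equating demand and supply, 3642 - 6p = 2654 + 3.5p gives 9.5p = 988, so p* = 104.
Substitute back: q* = 3642 - 6(104) = 3018.

p* = 104, q* = 3018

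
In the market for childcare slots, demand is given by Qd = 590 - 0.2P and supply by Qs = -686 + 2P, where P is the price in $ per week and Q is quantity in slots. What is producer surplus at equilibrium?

The market clears where 590 - 0.2P = -686 + 2P. Rearranging, 2.2P = 1276, hence P* = 580.
From the demand curve, Q* = 590 - 0.2(580) = 474.
Supply choke price (Qs = 0): P = 343. Producer surplus = ½ × (580 - 343) × 474 = 56169.

Producer surplus = 56169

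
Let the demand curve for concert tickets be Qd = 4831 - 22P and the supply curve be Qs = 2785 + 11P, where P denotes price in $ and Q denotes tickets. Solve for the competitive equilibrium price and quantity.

P* = 62, Q* = 3467

At equilibrium Qd = Qs, so 4831 - 22P = 2785 + 11P; collecting terms, 2046 = 33P and P* = 62.
Plugging P* into demand: Q* = 4831 - 22(62) = 3467.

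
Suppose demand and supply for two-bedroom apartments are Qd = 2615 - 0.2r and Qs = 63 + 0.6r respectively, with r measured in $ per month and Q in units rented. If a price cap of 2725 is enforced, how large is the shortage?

At r = 2725: Qd = 2070 and Qs = 1698.
Shortage = Qd - Qs = 2070 - 1698 = 372.

Shortage = 372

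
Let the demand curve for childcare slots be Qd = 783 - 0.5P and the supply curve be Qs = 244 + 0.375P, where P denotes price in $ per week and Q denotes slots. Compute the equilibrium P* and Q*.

P* = 616, Q* = 475

Set Qd = Qs: 783 - 0.5P = 244 + 0.375P, so 539 = 0.875P and P* = 616.
Plugging P* into demand: Q* = 783 - 0.5(616) = 475.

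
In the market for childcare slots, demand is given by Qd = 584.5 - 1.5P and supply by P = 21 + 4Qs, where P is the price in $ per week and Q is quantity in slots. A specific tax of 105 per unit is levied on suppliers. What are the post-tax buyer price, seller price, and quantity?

Solving each curve for Q: Qs = -5.25 + 0.25P.
The tax drives a wedge P_b - P_s = 105. Substituting P_s = P_b - 105 into supply: Qs = -31.5 + 0.25P_b.
Set Qd = Qs: 584.5 - 1.5P_b = -31.5 + 0.25P_b, so 616 = 1.75P_b and P_b = 352.
So P_s = 247 and the quantity traded is Q = 584.5 - 1.5(352) = 56.5.

P_b = 352, P_s = 247, Q = 56.5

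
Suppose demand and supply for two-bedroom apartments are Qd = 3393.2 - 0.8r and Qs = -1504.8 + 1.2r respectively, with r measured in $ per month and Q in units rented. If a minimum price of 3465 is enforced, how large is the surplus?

Surplus = 2032

Evaluating both curves at the floor price 3465 gives Qd = 621.2, Qs = 2653.2.
Surplus = Qs - Qd = 2653.2 - 621.2 = 2032.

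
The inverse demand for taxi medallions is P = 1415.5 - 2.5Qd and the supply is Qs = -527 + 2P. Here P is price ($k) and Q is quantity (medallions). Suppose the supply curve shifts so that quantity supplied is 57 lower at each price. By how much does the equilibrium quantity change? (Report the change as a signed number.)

Solving each curve for Q: Qd = 566.2 - 0.4P.
At equilibrium Qd = Qs, so 566.2 - 0.4P = -527 + 2P; collecting terms, 1093.2 = 2.4P and P* = 455.5.
From the demand curve, Q* = 566.2 - 0.4(455.5) = 384.
After the shift, supply is Qs = -584 + 2P.
Re-solving, 2.4P = 1150.2 gives P = 479.25 and Q = 374.5.
ΔQ = 374.5 - 384 = -9.5.

ΔQ = -9.5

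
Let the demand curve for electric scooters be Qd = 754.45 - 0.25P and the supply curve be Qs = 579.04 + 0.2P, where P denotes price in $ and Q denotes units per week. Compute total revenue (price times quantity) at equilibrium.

Equating demand and supply, 754.45 - 0.25P = 579.04 + 0.2P gives 0.45P = 175.41, so P* = 389.8.
Substitute back: Q* = 754.45 - 0.25(389.8) = 657.
Total revenue = P* × Q* = 389.8 × 657 = 256098.6.

Total revenue = 256098.6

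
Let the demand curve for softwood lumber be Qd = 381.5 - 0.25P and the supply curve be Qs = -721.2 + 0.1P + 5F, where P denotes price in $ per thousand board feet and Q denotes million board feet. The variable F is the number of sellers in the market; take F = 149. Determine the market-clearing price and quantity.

With F = 149, supply is Qs = 23.8 + 0.1P.
Set Qd = Qs: 381.5 - 0.25P = 23.8 + 0.1P, so 357.7 = 0.35P and P* = 1022.
Substitute back: Q* = 381.5 - 0.25(1022) = 126.

P* = 1022, Q* = 126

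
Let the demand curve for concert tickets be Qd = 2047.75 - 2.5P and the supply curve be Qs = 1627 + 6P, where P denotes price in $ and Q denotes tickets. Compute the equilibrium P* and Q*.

Set Qd = Qs: 2047.75 - 2.5P = 1627 + 6P, so 420.75 = 8.5P and P* = 49.5.
Substitute back: Q* = 2047.75 - 2.5(49.5) = 1924.

P* = 49.5, Q* = 1924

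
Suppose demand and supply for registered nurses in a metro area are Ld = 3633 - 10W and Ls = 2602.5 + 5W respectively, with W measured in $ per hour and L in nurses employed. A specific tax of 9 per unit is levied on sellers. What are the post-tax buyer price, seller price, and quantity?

With a tax of 9 on sellers, they supply based on the net price W_s = W_b - 9, so Ls = 2557.5 + 5W_b.
Equate demand and the shifted supply: 3633 - 10W_b = 2557.5 + 5W_b, giving 15W_b = 1075.5, so W_b = 71.7.
So W_s = 62.7 and the quantity traded is L = 3633 - 10(71.7) = 2916.

W_b = 71.7, W_s = 62.7, L = 2916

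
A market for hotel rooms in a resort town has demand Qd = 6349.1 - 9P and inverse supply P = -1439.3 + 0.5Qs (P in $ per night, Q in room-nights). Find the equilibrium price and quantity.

Inverting to quantity form: Qs = 2878.6 + 2P.
Set Qd = Qs: 6349.1 - 9P = 2878.6 + 2P, so 3470.5 = 11P and P* = 315.5.
Then Q* = 6349.1 - 9(315.5) = 3509.6.

P* = 315.5, Q* = 3509.6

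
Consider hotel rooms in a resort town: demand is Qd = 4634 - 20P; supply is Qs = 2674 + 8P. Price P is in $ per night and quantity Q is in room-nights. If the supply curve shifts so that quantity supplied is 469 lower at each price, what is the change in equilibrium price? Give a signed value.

ΔP = 16.75

The market clears where 4634 - 20P = 2674 + 8P. Rearranging, 28P = 1960, hence P* = 70.
Substitute back: Q* = 4634 - 20(70) = 3234.
After the shift, supply is Qs = 2205 + 8P.
The new intersection has 2429 = 28P, i.e. P = 86.75, Q = 2899.
ΔP = 86.75 - 70 = 16.75.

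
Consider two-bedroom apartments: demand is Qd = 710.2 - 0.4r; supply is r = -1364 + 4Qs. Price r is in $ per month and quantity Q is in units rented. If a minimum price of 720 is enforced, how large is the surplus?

Surplus = 98.8

Rewriting in direct form: Qs = 341 + 0.25r.
Evaluating both curves at the floor price 720 gives Qd = 422.2, Qs = 521.
Surplus = Qs - Qd = 521 - 422.2 = 98.8.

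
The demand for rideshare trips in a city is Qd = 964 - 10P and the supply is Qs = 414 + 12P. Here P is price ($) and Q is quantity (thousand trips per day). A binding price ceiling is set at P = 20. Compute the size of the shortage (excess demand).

Shortage = 110

Evaluating both curves at the ceiling price 20 gives Qd = 764, Qs = 654.
Shortage = Qd - Qs = 764 - 654 = 110.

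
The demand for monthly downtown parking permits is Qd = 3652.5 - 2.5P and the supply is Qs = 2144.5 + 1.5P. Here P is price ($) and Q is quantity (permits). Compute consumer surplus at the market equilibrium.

Set Qd = Qs: 3652.5 - 2.5P = 2144.5 + 1.5P, so 1508 = 4P and P* = 377.
Substitute back: Q* = 3652.5 - 2.5(377) = 2710.
Demand choke price (Qd = 0): P = 3652.5/2.5 = 1461. Consumer surplus = ½ × (1461 - 377) × 2710 = 1468820.

Consumer surplus = 1468820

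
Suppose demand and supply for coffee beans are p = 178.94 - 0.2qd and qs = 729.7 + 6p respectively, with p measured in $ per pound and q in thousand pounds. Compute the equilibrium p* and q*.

p* = 15, q* = 819.7

Solving each curve for q: qd = 894.7 - 5p.
Equating demand and supply, 894.7 - 5p = 729.7 + 6p gives 11p = 165, so p* = 15.
Then q* = 894.7 - 5(15) = 819.7.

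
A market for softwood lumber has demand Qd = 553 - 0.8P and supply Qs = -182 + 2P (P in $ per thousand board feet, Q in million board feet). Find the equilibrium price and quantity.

Equating demand and supply, 553 - 0.8P = -182 + 2P gives 2.8P = 735, so P* = 262.5.
Then Q* = 553 - 0.8(262.5) = 343.

P* = 262.5, Q* = 343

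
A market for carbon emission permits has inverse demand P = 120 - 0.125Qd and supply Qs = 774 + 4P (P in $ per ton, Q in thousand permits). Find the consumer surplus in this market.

In direct form, Qd = 960 - 8P.
Set Qd = Qs: 960 - 8P = 774 + 4P, so 186 = 12P and P* = 15.5.
Then Q* = 960 - 8(15.5) = 836.
Demand choke price (Qd = 0): P = 960/8 = 120. Consumer surplus = ½ × (120 - 15.5) × 836 = 43681.

Consumer surplus = 43681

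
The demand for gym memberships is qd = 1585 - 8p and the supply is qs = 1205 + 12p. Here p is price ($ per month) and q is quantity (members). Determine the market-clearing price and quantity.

At equilibrium qd = qs, so 1585 - 8p = 1205 + 12p; collecting terms, 380 = 20p and p* = 19.
From the demand curve, q* = 1585 - 8(19) = 1433.

p* = 19, q* = 1433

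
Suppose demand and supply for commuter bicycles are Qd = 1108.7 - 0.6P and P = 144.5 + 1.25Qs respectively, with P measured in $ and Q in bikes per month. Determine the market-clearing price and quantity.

In direct form, Qs = -115.6 + 0.8P.
The market clears where 1108.7 - 0.6P = -115.6 + 0.8P. Rearranging, 1.4P = 1224.3, hence P* = 874.5.
From the demand curve, Q* = 1108.7 - 0.6(874.5) = 584.

P* = 874.5, Q* = 584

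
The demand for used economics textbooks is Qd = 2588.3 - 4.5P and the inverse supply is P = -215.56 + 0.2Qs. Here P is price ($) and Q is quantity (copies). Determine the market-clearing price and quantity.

Rewriting in direct form: Qs = 1077.8 + 5P.
At equilibrium Qd = Qs, so 2588.3 - 4.5P = 1077.8 + 5P; collecting terms, 1510.5 = 9.5P and P* = 159.
From the demand curve, Q* = 2588.3 - 4.5(159) = 1872.8.

P* = 159, Q* = 1872.8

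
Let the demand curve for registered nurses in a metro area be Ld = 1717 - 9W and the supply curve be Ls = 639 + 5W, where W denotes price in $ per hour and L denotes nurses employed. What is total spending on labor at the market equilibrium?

Total spending on labor = 78848

The market clears where 1717 - 9W = 639 + 5W. Rearranging, 14W = 1078, hence W* = 77.
Substitute back: L* = 1717 - 9(77) = 1024.
Total spending on labor = W* × L* = 77 × 1024 = 78848.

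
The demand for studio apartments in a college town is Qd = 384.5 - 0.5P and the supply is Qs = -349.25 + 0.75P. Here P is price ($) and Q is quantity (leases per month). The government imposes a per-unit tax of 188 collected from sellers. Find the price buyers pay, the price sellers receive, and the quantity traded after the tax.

P_b = 699.8, P_s = 511.8, Q = 34.6

The tax drives a wedge P_b - P_s = 188. Substituting P_s = P_b - 188 into supply: Qs = -490.25 + 0.75P_b.
Set Qd = Qs: 384.5 - 0.5P_b = -490.25 + 0.75P_b, so 874.75 = 1.25P_b and P_b = 699.8.
Then P_s = 699.8 - 188 = 511.8 and Q = 384.5 - 0.5(699.8) = 34.6.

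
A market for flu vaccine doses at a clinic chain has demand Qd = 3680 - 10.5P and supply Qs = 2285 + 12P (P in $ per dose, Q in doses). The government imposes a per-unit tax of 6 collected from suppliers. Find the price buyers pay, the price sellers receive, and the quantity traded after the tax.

Suppliers keep P_s = P_b - 6 per unit, so supply in terms of the buyer price is Qs = 2213 + 12P_b.
Set Qd = Qs: 3680 - 10.5P_b = 2213 + 12P_b, so 1467 = 22.5P_b and P_b = 65.2.
Then P_s = 65.2 - 6 = 59.2 and Q = 3680 - 10.5(65.2) = 2995.4.

P_b = 65.2, P_s = 59.2, Q = 2995.4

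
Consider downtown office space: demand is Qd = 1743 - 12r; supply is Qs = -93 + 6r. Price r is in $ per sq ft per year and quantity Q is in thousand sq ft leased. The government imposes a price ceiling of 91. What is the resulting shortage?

Evaluating both curves at the ceiling price 91 gives Qd = 651, Qs = 453.
Shortage = Qd - Qs = 651 - 453 = 198.

Shortage = 198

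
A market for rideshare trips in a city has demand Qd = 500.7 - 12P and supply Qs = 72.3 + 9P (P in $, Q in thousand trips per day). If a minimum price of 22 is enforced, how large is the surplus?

With P fixed at 22, quantity demanded is 236.7 and quantity supplied is 270.3.
Surplus = Qs - Qd = 270.3 - 236.7 = 33.6.

Surplus = 33.6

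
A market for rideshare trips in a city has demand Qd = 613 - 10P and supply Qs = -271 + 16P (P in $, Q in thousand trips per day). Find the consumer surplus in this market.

At equilibrium Qd = Qs, so 613 - 10P = -271 + 16P; collecting terms, 884 = 26P and P* = 34.
Plugging P* into demand: Q* = 613 - 10(34) = 273.
Demand choke price (Qd = 0): P = 613/10 = 61.3. Consumer surplus = ½ × (61.3 - 34) × 273 = 3726.45.

Consumer surplus = 3726.45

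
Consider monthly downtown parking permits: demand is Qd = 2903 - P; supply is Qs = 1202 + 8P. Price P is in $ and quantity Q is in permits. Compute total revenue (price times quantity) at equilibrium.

Set Qd = Qs: 2903 - P = 1202 + 8P, so 1701 = 9P and P* = 189.
Then Q* = 2903 - 189 = 2714.
Total revenue = P* × Q* = 189 × 2714 = 512946.

Total revenue = 512946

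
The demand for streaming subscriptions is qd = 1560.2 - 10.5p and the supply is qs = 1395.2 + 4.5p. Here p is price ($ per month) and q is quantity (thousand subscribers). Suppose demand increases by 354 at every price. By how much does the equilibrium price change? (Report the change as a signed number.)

The market clears where 1560.2 - 10.5p = 1395.2 + 4.5p. Rearranging, 15p = 165, hence p* = 11.
Substitute back: q* = 1560.2 - 10.5(11) = 1444.7.
After the shift, demand is qd = 1914.2 - 10.5p.
The new intersection has 519 = 15p, i.e. p = 34.6, q = 1550.9.
Δp = 34.6 - 11 = 23.6.

Δp = 23.6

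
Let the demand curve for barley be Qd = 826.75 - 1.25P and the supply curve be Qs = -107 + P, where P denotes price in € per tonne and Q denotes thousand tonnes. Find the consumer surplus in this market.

Consumer surplus = 37945.6

The market clears where 826.75 - 1.25P = -107 + P. Rearranging, 2.25P = 933.75, hence P* = 415.
Then Q* = 826.75 - 1.25(415) = 308.
Demand choke price (Qd = 0): P = 826.75/1.25 = 661.4. Consumer surplus = ½ × (661.4 - 415) × 308 = 37945.6.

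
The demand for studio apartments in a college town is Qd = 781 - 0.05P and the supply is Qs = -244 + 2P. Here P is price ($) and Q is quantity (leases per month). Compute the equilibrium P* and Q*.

P* = 500, Q* = 756

Equating demand and supply, 781 - 0.05P = -244 + 2P gives 2.05P = 1025, so P* = 500.
From the demand curve, Q* = 781 - 0.05(500) = 756.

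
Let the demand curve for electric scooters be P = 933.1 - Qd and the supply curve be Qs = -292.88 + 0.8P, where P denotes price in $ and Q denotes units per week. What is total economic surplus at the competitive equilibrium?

Total surplus = 71442

Solving each curve for Q: Qd = 933.1 - P.
At equilibrium Qd = Qs, so 933.1 - P = -292.88 + 0.8P; collecting terms, 1225.98 = 1.8P and P* = 681.1.
From the demand curve, Q* = 933.1 - 681.1 = 252.
Demand choke price = 933.1; supply choke price = 366.1. CS = ½(933.1 - 681.1)(252) = 31752; PS = ½(681.1 - 366.1)(252) = 39690. Total surplus = 71442.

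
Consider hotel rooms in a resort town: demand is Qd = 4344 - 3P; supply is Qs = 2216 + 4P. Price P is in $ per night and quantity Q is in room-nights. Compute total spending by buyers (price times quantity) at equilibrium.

Set Qd = Qs: 4344 - 3P = 2216 + 4P, so 2128 = 7P and P* = 304.
Then Q* = 4344 - 3(304) = 3432.
Total spending by buyers = P* × Q* = 304 × 3432 = 1043328.

Total spending by buyers = 1043328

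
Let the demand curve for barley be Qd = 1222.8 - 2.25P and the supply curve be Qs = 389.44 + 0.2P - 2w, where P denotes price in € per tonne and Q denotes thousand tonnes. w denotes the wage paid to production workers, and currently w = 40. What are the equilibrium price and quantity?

P* = 372.8, Q* = 384

With w = 40, supply is Qs = 309.44 + 0.2P.
Set Qd = Qs: 1222.8 - 2.25P = 309.44 + 0.2P, so 913.36 = 2.45P and P* = 372.8.
Then Q* = 1222.8 - 2.25(372.8) = 384.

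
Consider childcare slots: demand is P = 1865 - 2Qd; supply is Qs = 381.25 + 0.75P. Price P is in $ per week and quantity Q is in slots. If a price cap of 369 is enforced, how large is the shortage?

In direct form, Qd = 932.5 - 0.5P.
Evaluating both curves at the ceiling price 369 gives Qd = 748, Qs = 658.
Shortage = Qd - Qs = 748 - 658 = 90.

Shortage = 90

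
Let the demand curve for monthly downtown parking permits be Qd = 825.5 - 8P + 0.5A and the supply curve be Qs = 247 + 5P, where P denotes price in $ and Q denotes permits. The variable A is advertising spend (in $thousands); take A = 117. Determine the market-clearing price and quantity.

With A = 117, demand is Qd = 884 - 8P.
Equating demand and supply, 884 - 8P = 247 + 5P gives 13P = 637, so P* = 49.
From the demand curve, Q* = 884 - 8(49) = 492.

P* = 49, Q* = 492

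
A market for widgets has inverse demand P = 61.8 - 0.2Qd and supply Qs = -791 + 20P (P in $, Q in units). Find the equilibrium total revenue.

Rewriting in direct form: Qd = 309 - 5P.
The market clears where 309 - 5P = -791 + 20P. Rearranging, 25P = 1100, hence P* = 44.
Plugging P* into demand: Q* = 309 - 5(44) = 89.
Total revenue = P* × Q* = 44 × 89 = 3916.

Total revenue = 3916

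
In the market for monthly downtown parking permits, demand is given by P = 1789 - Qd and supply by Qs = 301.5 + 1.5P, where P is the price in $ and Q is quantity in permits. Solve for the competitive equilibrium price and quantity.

Inverting to quantity form: Qd = 1789 - P.
Set Qd = Qs: 1789 - P = 301.5 + 1.5P, so 1487.5 = 2.5P and P* = 595.
Then Q* = 1789 - 595 = 1194.

P* = 595, Q* = 1194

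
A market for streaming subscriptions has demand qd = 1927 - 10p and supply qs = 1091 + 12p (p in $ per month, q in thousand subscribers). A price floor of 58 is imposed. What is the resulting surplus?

At p = 58: qd = 1347 and qs = 1787.
Surplus = qs - qd = 1787 - 1347 = 440.

Surplus = 440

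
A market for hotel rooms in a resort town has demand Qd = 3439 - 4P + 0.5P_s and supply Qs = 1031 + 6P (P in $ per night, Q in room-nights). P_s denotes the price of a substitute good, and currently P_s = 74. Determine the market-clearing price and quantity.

With P_s = 74, demand is Qd = 3476 - 4P.
Set Qd = Qs: 3476 - 4P = 1031 + 6P, so 2445 = 10P and P* = 244.5.
Plugging P* into demand: Q* = 3476 - 4(244.5) = 2498.

P* = 244.5, Q* = 2498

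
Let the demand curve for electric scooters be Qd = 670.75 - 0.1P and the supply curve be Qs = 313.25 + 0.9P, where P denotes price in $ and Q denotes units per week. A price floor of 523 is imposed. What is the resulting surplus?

Surplus = 165.5

At P = 523: Qd = 618.45 and Qs = 783.95.
Surplus = Qs - Qd = 783.95 - 618.45 = 165.5.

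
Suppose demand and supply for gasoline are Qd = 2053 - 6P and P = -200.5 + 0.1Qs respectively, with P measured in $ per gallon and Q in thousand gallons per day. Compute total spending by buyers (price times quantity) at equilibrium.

In direct form, Qs = 2005 + 10P.
Set Qd = Qs: 2053 - 6P = 2005 + 10P, so 48 = 16P and P* = 3.
Then Q* = 2053 - 6(3) = 2035.
Total spending by buyers = P* × Q* = 3 × 2035 = 6105.

Total spending by buyers = 6105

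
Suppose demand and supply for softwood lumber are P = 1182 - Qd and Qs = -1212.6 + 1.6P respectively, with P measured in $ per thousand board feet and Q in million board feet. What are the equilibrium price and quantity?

P* = 921, Q* = 261

Solving each curve for Q: Qd = 1182 - P.
Set Qd = Qs: 1182 - P = -1212.6 + 1.6P, so 2394.6 = 2.6P and P* = 921.
Then Q* = 1182 - 921 = 261.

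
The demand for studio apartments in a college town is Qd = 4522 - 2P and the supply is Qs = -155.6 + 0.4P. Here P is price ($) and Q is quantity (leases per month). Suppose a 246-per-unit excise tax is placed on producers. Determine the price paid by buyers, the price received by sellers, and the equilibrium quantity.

Producers keep P_s = P_b - 246 per unit, so supply in terms of the buyer price is Qs = -254 + 0.4P_b.
Market clearing requires 4522 - 2P_b = -254 + 0.4P_b; hence 4776 = 2.4P_b and P_b = 1990.
So P_s = 1744 and the quantity traded is Q = 4522 - 2(1990) = 542.

P_b = 1990, P_s = 1744, Q = 542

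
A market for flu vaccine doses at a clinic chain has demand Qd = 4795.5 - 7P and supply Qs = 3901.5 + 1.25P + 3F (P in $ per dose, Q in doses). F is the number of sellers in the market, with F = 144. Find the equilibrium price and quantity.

P* = 56, Q* = 4403.5

With F = 144, supply is Qs = 4333.5 + 1.25P.
Equating demand and supply, 4795.5 - 7P = 4333.5 + 1.25P gives 8.25P = 462, so P* = 56.
Plugging P* into demand: Q* = 4795.5 - 7(56) = 4403.5.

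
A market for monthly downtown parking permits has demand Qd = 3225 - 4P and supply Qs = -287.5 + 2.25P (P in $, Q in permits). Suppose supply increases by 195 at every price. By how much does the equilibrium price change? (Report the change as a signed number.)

ΔP = -31.2

Set Qd = Qs: 3225 - 4P = -287.5 + 2.25P, so 3512.5 = 6.25P and P* = 562.
Plugging P* into demand: Q* = 3225 - 4(562) = 977.
After the shift, supply is Qs = -92.5 + 2.25P.
New equilibrium: 3317.5 = 6.25P, so P = 530.8 and Q = 1101.8.
ΔP = 530.8 - 562 = -31.2.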